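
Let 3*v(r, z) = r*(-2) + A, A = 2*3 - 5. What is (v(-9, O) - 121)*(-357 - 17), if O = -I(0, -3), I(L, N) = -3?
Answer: 128656/3 ≈ 42885.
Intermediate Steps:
A = 1 (A = 6 - 5 = 1)
O = 3 (O = -1*(-3) = 3)
v(r, z) = ⅓ - 2*r/3 (v(r, z) = (r*(-2) + 1)/3 = (-2*r + 1)/3 = (1 - 2*r)/3 = ⅓ - 2*r/3)
(v(-9, O) - 121)*(-357 - 17) = ((⅓ - ⅔*(-9)) - 121)*(-357 - 17) = ((⅓ + 6) - 121)*(-374) = (19/3 - 121)*(-374) = -344/3*(-374) = 128656/3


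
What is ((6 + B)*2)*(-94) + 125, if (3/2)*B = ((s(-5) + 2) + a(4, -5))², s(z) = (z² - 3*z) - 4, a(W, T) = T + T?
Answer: -297793/3 ≈ -99264.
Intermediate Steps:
a(W, T) = 2*T
s(z) = -4 + z² - 3*z
B = 1568/3 (B = 2*(((-4 + (-5)² - 3*(-5)) + 2) + 2*(-5))²/3 = 2*(((-4 + 25 + 15) + 2) - 10)²/3 = 2*((36 + 2) - 10)²/3 = 2*(38 - 10)²/3 = (⅔)*28² = (⅔)*784 = 1568/3 ≈ 522.67)
((6 + B)*2)*(-94) + 125 = ((6 + 1568/3)*2)*(-94) + 125 = ((1586/3)*2)*(-94) + 125 = (3172/3)*(-94) + 125 = -298168/3 + 125 = -297793/3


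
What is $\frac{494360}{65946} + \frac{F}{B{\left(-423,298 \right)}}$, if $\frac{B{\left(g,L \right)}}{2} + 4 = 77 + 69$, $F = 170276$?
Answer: $\frac{1421177417}{2341083} \approx 607.06$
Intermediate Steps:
$B{\left(g,L \right)} = 284$ ($B{\left(g,L \right)} = -8 + 2 \left(77 + 69\right) = -8 + 2 \cdot 146 = -8 + 292 = 284$)
$\frac{494360}{65946} + \frac{F}{B{\left(-423,298 \right)}} = \frac{494360}{65946} + \frac{170276}{284} = 494360 \cdot \frac{1}{65946} + 170276 \cdot \frac{1}{284} = \frac{247180}{32973} + \frac{42569}{71} = \frac{1421177417}{2341083}$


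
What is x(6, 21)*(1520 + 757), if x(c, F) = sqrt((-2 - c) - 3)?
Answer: 2277*I*sqrt(11) ≈ 7552.0*I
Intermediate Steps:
x(c, F) = sqrt(-5 - c)
x(6, 21)*(1520 + 757) = sqrt(-5 - 1*6)*(1520 + 757) = sqrt(-5 - 6)*2277 = sqrt(-11)*2277 = (I*sqrt(11))*2277 = 2277*I*sqrt(11)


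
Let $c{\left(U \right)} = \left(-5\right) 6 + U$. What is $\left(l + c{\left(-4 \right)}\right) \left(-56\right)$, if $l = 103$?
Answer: $-3864$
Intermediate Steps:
$c{\left(U \right)} = -30 + U$
$\left(l + c{\left(-4 \right)}\right) \left(-56\right) = \left(103 - 34\right) \left(-56\right) = 69 \left(-56\right) = -3864$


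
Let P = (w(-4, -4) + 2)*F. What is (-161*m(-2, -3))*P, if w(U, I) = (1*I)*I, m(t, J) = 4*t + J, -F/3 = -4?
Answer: 382536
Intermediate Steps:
F = 12 (F = -3*(-4) = 12)
m(t, J) = J + 4*t
w(U, I) = I**2 (w(U, I) = I*I = I**2)
P = 216 (P = ((-4)**2 + 2)*12 = (16 + 2)*12 = 18*12 = 216)
(-161*m(-2, -3))*P = -161*(-3 + 4*(-2))*216 = -161*(-3 - 8)*216 = -161*(-11)*216 = -23*(-77)*216 = 1771*216 = 382536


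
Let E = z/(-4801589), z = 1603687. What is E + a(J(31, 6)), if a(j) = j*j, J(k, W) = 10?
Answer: 478555213/4801589 ≈ 99.666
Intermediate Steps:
a(j) = j**2
E = -1603687/4801589 (E = 1603687/(-4801589) = 1603687*(-1/4801589) = -1603687/4801589 ≈ -0.33399)
E + a(J(31, 6)) = -1603687/4801589 + 10**2 = -1603687/4801589 + 100 = 478555213/4801589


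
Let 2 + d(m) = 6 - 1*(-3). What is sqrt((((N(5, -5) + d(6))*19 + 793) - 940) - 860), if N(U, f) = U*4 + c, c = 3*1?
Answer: I*sqrt(437) ≈ 20.905*I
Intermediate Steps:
d(m) = 7 (d(m) = -2 + (6 - 1*(-3)) = -2 + (6 + 3) = -2 + 9 = 7)
c = 3
N(U, f) = 3 + 4*U (N(U, f) = U*4 + 3 = 4*U + 3 = 3 + 4*U)
sqrt((((N(5, -5) + d(6))*19 + 793) - 940) - 860) = sqrt(((((3 + 4*5) + 7)*19 + 793) - 940) - 860) = sqrt(((((3 + 20) + 7)*19 + 793) - 940) - 860) = sqrt((((23 + 7)*19 + 793) - 940) - 860) = sqrt(((30*19 + 793) - 940) - 860) = sqrt(((570 + 793) - 940) - 860) = sqrt((1363 - 940) - 860) = sqrt(423 - 860) = sqrt(-437) = I*sqrt(437)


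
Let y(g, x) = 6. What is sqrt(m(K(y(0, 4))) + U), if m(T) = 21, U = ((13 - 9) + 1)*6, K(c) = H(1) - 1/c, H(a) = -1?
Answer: sqrt(51) ≈ 7.1414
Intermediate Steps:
K(c) = -1 - 1/c
U = 30 (U = (4 + 1)*6 = 5*6 = 30)
sqrt(m(K(y(0, 4))) + U) = sqrt(21 + 30) = sqrt(51)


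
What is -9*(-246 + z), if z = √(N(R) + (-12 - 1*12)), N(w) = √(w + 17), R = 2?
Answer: 2214 - 9*√(-24 + √19) ≈ 2214.0 - 39.886*I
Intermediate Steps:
N(w) = √(17 + w)
z = √(-24 + √19) (z = √(√(17 + 2) + (-12 - 1*12)) = √(√19 + (-12 - 12)) = √(√19 - 24) = √(-24 + √19) ≈ 4.4318*I)
-9*(-246 + z) = -9*(-246 + √(-24 + √19)) = 2214 - 9*√(-24 + √19)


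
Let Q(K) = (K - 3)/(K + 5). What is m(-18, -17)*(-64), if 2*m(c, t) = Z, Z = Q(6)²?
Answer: -288/121 ≈ -2.3802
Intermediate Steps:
Q(K) = (-3 + K)/(5 + K)
Z = 9/121 (Z = ((-3 + 6)/(5 + 6))² = (3/11)² = 9/121 ≈ 0.074380)
m(c, t) = 9/242 (m(c, t) = (½)*(9/121) = 9/242)
m(-18, -17)*(-64) = (9/242)*(-64) = -288/121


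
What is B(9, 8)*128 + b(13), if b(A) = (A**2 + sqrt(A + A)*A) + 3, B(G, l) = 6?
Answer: 940 + 13*sqrt(26) ≈ 1006.3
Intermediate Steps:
b(A) = 3 + A**2 + sqrt(2)*A**(3/2) (b(A) = (A**2 + sqrt(2*A)*A) + 3 = (A**2 + (sqrt(2)*sqrt(A))*A) + 3 = (A**2 + sqrt(2)*A**(3/2)) + 3 = 3 + A**2 + sqrt(2)*A**(3/2))
B(9, 8)*128 + b(13) = 6*128 + (3 + 13**2 + sqrt(2)*13**(3/2)) = 768 + (3 + 169 + sqrt(2)*(13*sqrt(13))) = 768 + (3 + 169 + 13*sqrt(26)) = 768 + (172 + 13*sqrt(26)) = 940 + 13*sqrt(26)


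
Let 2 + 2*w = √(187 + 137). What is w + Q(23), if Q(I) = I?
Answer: 31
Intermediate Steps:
w = 8 (w = -1 + √(187 + 137)/2 = -1 + √324/2 = -1 + (½)*18 = -1 + 9 = 8)
w + Q(23) = 8 + 23 = 31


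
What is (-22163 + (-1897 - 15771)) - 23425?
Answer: -63256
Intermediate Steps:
(-22163 + (-1897 - 15771)) - 23425 = (-22163 - 17668) - 23425 = -39831 - 23425 = -63256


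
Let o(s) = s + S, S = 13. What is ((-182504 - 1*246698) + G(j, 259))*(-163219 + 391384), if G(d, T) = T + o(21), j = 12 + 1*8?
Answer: -97862021985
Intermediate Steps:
j = 20 (j = 12 + 8 = 20)
o(s) = 13 + s (o(s) = s + 13 = 13 + s)
G(d, T) = 34 + T (G(d, T) = T + (13 + 21) = T + 34 = 34 + T)
((-182504 - 1*246698) + G(j, 259))*(-163219 + 391384) = ((-182504 - 1*246698) + (34 + 259))*(-163219 + 391384) = ((-182504 - 246698) + 293)*228165 = (-429202 + 293)*228165 = -428909*228165 = -97862021985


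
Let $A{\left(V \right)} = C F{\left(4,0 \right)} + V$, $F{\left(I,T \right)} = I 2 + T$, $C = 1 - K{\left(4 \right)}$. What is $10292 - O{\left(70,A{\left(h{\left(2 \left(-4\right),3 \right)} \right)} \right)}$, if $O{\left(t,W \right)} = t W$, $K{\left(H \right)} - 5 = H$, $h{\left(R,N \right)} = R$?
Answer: $15332$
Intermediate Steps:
$K{\left(H \right)} = 5 + H$
$C = -8$ ($C = 1 - \left(5 + 4\right) = 1 - 9 = -8$)
$F{\left(I,T \right)} = T + 2 I$ ($F{\left(I,T \right)} = 2 I + T = T + 2 I$)
$A{\left(V \right)} = -64 + V$ ($A{\left(V \right)} = - 8 \left(0 + 2 \cdot 4\right) + V = - 8 \left(0 + 8\right) + V = \left(-8\right) 8 + V = -64 + V$)
$O{\left(t,W \right)} = W t$
$10292 - O{\left(70,A{\left(h{\left(2 \left(-4\right),3 \right)} \right)} \right)} = 10292 - \left(-64 + 2 \left(-4\right)\right) 70 = 10292 - \left(-64 - 8\right) 70 = 10292 - \left(-72\right) 70 = 10292 - -5040 = 10292 + 5040 = 15332$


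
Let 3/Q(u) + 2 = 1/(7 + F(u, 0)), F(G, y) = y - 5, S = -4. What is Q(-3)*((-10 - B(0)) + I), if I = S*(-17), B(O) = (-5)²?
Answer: -66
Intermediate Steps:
F(G, y) = -5 + y
B(O) = 25
I = 68 (I = -4*(-17) = 68)
Q(u) = -2 (Q(u) = 3/(-2 + 1/(7 + (-5 + 0))) = 3/(-2 + 1/(7 - 5)) = 3/(-2 + 1/2) = 3/(-2 + ½) = 3/(-3/2) = 3*(-⅔) = -2)
Q(-3)*((-10 - B(0)) + I) = -2*((-10 - 1*25) + 68) = -2*((-10 - 25) + 68) = -2*(-35 + 68) = -2*33 = -66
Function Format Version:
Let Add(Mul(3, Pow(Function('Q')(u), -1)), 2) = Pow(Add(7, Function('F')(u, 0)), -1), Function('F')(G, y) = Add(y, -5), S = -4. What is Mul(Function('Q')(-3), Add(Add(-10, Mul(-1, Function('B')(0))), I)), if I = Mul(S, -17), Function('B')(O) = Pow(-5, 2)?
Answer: -66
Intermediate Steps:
Function('F')(G, y) = Add(-5, y)
Function('B')(O) = 25
I = 68 (I = Mul(-4, -17) = 68)
Function('Q')(u) = -2 (Function('Q')(u) = Mul(3, Pow(Add(-2, Pow(Add(7, Add(-5, 0)), -1)), -1)) = Mul(3, Pow(Add(-2, Pow(Add(7, -5), -1)), -1)) = Mul(3, Pow(Add(-2, Pow(2, -1)), -1)) = Mul(3, Pow(Add(-2, Rational(1, 2)), -1)) = Mul(3, Pow(Rational(-3, 2), -1)) = Mul(3, Rational(-2, 3)) = -2)
Mul(Function('Q')(-3), Add(Add(-10, Mul(-1, Function('B')(0))), I)) = Mul(-2, Add(Add(-10, Mul(-1, 25)), 68)) = Mul(-2, Add(Add(-10, -25), 68)) = Mul(-2, Add(-35, 68)) = Mul(-2, 33) = -66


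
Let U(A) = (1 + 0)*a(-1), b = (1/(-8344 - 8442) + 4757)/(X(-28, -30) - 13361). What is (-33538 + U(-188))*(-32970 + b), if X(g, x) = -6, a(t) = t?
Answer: 22556007278836909/20398042 ≈ 1.1058e+9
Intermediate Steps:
b = -79851001/224378462 (b = (1/(-8344 - 8442) + 4757)/(-6 - 13361) = (1/(-16786) + 4757)/(-13367) = (-1/16786 + 4757)*(-1/13367) = (79851001/16786)*(-1/13367) = -79851001/224378462 ≈ -0.35588)
U(A) = -1 (U(A) = (1 + 0)*(-1) = 1*(-1) = -1)
(-33538 + U(-188))*(-32970 + b) = (-33538 - 1)*(-32970 - 79851001/224378462) = -33539*(-7397837743141/224378462) = 22556007278836909/20398042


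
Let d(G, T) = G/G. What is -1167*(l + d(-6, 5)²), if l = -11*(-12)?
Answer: -155211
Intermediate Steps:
d(G, T) = 1
l = 132
-1167*(l + d(-6, 5)²) = -1167*(132 + 1²) = -1167*(132 + 1) = -1167*133 = -155211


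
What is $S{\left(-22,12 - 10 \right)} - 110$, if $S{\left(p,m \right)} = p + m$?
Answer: $-130$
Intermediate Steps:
$S{\left(p,m \right)} = m + p$
$S{\left(-22,12 - 10 \right)} - 110 = \left(\left(12 - 10\right) - 22\right) - 110 = \left(2 - 22\right) - 110 = -20 - 110 = -130$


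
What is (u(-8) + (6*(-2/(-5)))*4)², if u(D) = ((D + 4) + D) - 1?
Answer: 289/25 ≈ 11.560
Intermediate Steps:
u(D) = 3 + 2*D (u(D) = ((4 + D) + D) - 1 = (4 + 2*D) - 1 = 3 + 2*D)
(u(-8) + (6*(-2/(-5)))*4)² = ((3 + 2*(-8)) + (6*(-2/(-5)))*4)² = ((3 - 16) + (6*(-2*(-⅕)))*4)² = (-13 + (6*(⅖))*4)² = (-13 + (12/5)*4)² = (-13 + 48/5)² = (-17/5)² = 289/25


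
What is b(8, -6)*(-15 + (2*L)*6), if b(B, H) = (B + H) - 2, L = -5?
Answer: 0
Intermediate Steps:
b(B, H) = -2 + B + H
b(8, -6)*(-15 + (2*L)*6) = (-2 + 8 - 6)*(-15 + (2*(-5))*6) = 0*(-15 - 10*6) = 0*(-15 - 60) = 0*(-75) = 0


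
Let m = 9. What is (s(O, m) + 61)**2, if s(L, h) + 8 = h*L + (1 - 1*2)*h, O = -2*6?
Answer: 4096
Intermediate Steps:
O = -12
s(L, h) = -8 - h + L*h (s(L, h) = -8 + (h*L + (1 - 1*2)*h) = -8 + (L*h + (1 - 2)*h) = -8 + (L*h - h) = -8 + (-h + L*h) = -8 - h + L*h)
(s(O, m) + 61)**2 = ((-8 - 1*9 - 12*9) + 61)**2 = ((-8 - 9 - 108) + 61)**2 = (-125 + 61)**2 = (-64)**2 = 4096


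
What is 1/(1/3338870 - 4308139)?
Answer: -3338870/14384316062929 ≈ -2.3212e-7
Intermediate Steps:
1/(1/3338870 - 4308139) = 1/(-14384316062929/3338870) = -3338870/14384316062929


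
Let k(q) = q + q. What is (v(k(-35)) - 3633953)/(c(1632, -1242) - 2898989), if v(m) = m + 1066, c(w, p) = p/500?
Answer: 908239250/724747871 ≈ 1.2532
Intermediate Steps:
c(w, p) = p/500 (c(w, p) = p*(1/500) = p/500)
k(q) = 2*q
v(m) = 1066 + m
(v(k(-35)) - 3633953)/(c(1632, -1242) - 2898989) = ((1066 + 2*(-35)) - 3633953)/((1/500)*(-1242) - 2898989) = ((1066 - 70) - 3633953)/(-621/250 - 2898989) = (996 - 3633953)/(-724747871/250) = -3632957*(-250/724747871) = 908239250/724747871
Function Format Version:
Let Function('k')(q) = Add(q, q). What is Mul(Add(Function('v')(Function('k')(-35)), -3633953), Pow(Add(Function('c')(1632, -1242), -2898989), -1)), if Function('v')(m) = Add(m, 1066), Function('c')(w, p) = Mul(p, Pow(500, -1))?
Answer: Rational(908239250, 724747871) ≈ 1.2532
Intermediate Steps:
Function('c')(w, p) = Mul(Rational(1, 500), p) (Function('c')(w, p) = Mul(p, Rational(1, 500)) = Mul(Rational(1, 500), p))
Function('k')(q) = Mul(2, q)
Function('v')(m) = Add(1066, m)
Mul(Add(Function('v')(Function('k')(-35)), -3633953), Pow(Add(Function('c')(1632, -1242), -2898989), -1)) = Mul(Add(Add(1066, Mul(2, -35)), -3633953), Pow(Add(Mul(Rational(1, 500), -1242), -2898989), -1)) = Mul(Add(Add(1066, -70), -3633953), Pow(Add(Rational(-621, 250), -2898989), -1)) = Mul(Add(996, -3633953), Pow(Rational(-724747871, 250), -1)) = Mul(-3632957, Rational(-250, 724747871)) = Rational(908239250, 724747871)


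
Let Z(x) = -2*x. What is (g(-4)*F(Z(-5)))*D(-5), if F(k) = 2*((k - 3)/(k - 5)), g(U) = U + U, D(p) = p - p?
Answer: 0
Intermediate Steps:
D(p) = 0
g(U) = 2*U
F(k) = 2*(-3 + k)/(-5 + k) (F(k) = 2*((-3 + k)/(-5 + k)) = 2*(-3 + k)/(-5 + k))
(g(-4)*F(Z(-5)))*D(-5) = ((2*(-4))*(2*(-3 - 2*(-5))/(-5 - 2*(-5))))*0 = -16*(-3 + 10)/(-5 + 10)*0 = -16*7/5*0 = -8*14/5*0 = -112/5*0 = 0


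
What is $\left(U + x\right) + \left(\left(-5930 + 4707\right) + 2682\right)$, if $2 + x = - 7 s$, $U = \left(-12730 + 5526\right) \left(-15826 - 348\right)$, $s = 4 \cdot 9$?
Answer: $116518701$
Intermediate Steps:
$s = 36$
$U = 116517496$ ($U = \left(-7204\right) \left(-16174\right) = 116517496$)
$x = -254$ ($x = -2 - 252 = -254$)
$\left(U + x\right) + \left(\left(-5930 + 4707\right) + 2682\right) = \left(116517496 - 254\right) + \left(\left(-5930 + 4707\right) + 2682\right) = 116517242 + \left(-1223 + 2682\right) = 116517242 + 1459 = 116518701$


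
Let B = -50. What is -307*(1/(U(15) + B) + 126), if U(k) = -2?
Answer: -2011157/52 ≈ -38676.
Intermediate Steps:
-307*(1/(U(15) + B) + 126) = -307*(1/(-2 - 50) + 126) = -307*(1/(-52) + 126) = -307*(-1/52 + 126) = -307*6551/52 = -2011157/52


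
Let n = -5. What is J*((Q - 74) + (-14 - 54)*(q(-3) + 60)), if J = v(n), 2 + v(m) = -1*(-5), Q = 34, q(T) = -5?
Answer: -11340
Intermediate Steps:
v(m) = 3 (v(m) = -2 - 1*(-5) = -2 + 5 = 3)
J = 3
J*((Q - 74) + (-14 - 54)*(q(-3) + 60)) = 3*((34 - 74) + (-14 - 54)*(-5 + 60)) = 3*(-40 - 68*55) = 3*(-40 - 3740) = 3*(-3780) = -11340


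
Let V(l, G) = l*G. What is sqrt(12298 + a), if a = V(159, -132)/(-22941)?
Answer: 3*sqrt(8878997974)/2549 ≈ 110.90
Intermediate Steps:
V(l, G) = G*l
a = 2332/2549 (a = -132*159/(-22941) = -20988*(-1/22941) = 2332/2549 ≈ 0.91487)
sqrt(12298 + a) = sqrt(12298 + 2332/2549) = sqrt(31349934/2549) = 3*sqrt(8878997974)/2549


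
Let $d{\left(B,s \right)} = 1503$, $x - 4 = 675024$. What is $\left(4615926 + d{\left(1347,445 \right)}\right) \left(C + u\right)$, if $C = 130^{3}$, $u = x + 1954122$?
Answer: $22284404968350$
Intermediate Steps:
$x = 675028$ ($x = 4 + 675024 = 675028$)
$u = 2629150$ ($u = 675028 + 1954122 = 2629150$)
$C = 2197000$
$\left(4615926 + d{\left(1347,445 \right)}\right) \left(C + u\right) = \left(4615926 + 1503\right) \left(2197000 + 2629150\right) = 4617429 \cdot 4826150 = 22284404968350$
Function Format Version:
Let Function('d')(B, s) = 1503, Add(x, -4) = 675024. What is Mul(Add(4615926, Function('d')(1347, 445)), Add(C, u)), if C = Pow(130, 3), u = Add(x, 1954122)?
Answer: 22284404968350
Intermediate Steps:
x = 675028 (x = Add(4, 675024) = 675028)
u = 2629150 (u = Add(675028, 1954122) = 2629150)
C = 2197000
Mul(Add(4615926, Function('d')(1347, 445)), Add(C, u)) = Mul(Add(4615926, 1503), Add(2197000, 2629150)) = Mul(4617429, 4826150) = 22284404968350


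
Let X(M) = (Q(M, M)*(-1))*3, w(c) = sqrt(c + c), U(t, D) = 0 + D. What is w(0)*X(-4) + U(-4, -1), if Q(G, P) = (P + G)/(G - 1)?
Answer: -1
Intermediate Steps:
U(t, D) = D
w(c) = sqrt(2)*sqrt(c) (w(c) = sqrt(2*c) = sqrt(2)*sqrt(c))
Q(G, P) = (G + P)/(-1 + G)
X(M) = -6*M/(-1 + M) (X(M) = (((M + M)/(-1 + M))*(-1))*3 = (((2*M)/(-1 + M))*(-1))*3 = ((2*M/(-1 + M))*(-1))*3 = -2*M/(-1 + M)*3 = -6*M/(-1 + M))
w(0)*X(-4) + U(-4, -1) = (sqrt(2)*sqrt(0))*(-6*(-4)/(-1 - 4)) - 1 = (sqrt(2)*0)*(-6*(-4)/(-5)) - 1 = 0*(-6*(-4)*(-1/5)) - 1 = 0*(-24/5) - 1 = 0 - 1 = -1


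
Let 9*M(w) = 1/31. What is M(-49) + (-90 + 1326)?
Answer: 344845/279 ≈ 1236.0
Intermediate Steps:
M(w) = 1/279 (M(w) = (⅑)/31 = (⅑)*(1/31) = 1/279)
M(-49) + (-90 + 1326) = 1/279 + (-90 + 1326) = 1/279 + 1236 = 344845/279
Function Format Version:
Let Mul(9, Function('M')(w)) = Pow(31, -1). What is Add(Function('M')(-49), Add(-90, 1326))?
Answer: Rational(344845, 279) ≈ 1236.0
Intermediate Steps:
Function('M')(w) = Rational(1, 279) (Function('M')(w) = Mul(Rational(1, 9), Pow(31, -1)) = Mul(Rational(1, 9), Rational(1, 31)) = Rational(1, 279))
Add(Function('M')(-49), Add(-90, 1326)) = Add(Rational(1, 279), Add(-90, 1326)) = Add(Rational(1, 279), 1236) = Rational(344845, 279)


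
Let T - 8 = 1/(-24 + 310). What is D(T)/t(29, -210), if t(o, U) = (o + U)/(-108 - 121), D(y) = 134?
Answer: 30686/181 ≈ 169.54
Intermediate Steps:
T = 2289/286 (T = 8 + 1/(-24 + 310) = 8 + 1/286 = 2289/286 ≈ 8.0035)
t(o, U) = -U/229 - o/229 (t(o, U) = (U + o)/(-229) = (U + o)*(-1/229) = -U/229 - o/229)
D(T)/t(29, -210) = 134/(-1/229*(-210) - 1/229*29) = 134/(210/229 - 29/229) = 134/(181/229) = 134*(229/181) = 30686/181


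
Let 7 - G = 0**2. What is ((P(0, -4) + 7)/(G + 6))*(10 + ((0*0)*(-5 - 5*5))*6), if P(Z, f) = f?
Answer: 30/13 ≈ 2.3077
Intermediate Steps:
G = 7 (G = 7 - 1*0**2 = 7 - 1*0 = 7 + 0 = 7)
((P(0, -4) + 7)/(G + 6))*(10 + ((0*0)*(-5 - 5*5))*6) = ((-4 + 7)/(7 + 6))*(10 + ((0*0)*(-5 - 5*5))*6) = (3/13)*(10 + (0*(-5 - 25))*6) = (3*(1/13))*(10 + (0*(-30))*6) = 3*(10 + 0*6)/13 = 3*(10 + 0)/13 = (3/13)*10 = 30/13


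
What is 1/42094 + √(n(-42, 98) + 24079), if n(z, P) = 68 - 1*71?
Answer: 1/42094 + 2*√6019 ≈ 155.16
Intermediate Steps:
n(z, P) = -3 (n(z, P) = 68 - 71 = -3)
1/42094 + √(n(-42, 98) + 24079) = 1/42094 + √(-3 + 24079) = 1/42094 + √24076 = 1/42094 + 2*√6019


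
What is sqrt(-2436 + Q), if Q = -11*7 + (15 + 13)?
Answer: I*sqrt(2485) ≈ 49.85*I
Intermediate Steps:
Q = -49 (Q = -77 + 28 = -49)
sqrt(-2436 + Q) = sqrt(-2436 - 49) = sqrt(-2485) = I*sqrt(2485)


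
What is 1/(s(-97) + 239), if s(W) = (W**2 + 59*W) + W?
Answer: 1/3828 ≈ 0.00026123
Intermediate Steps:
s(W) = W**2 + 60*W
1/(s(-97) + 239) = 1/(-97*(60 - 97) + 239) = 1/(-97*(-37) + 239) = 1/(3589 + 239) = 1/3828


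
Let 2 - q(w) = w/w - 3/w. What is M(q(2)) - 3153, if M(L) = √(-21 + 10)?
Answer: -3153 + I*√11 ≈ -3153.0 + 3.3166*I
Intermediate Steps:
q(w) = 1 + 3/w (q(w) = 2 - (w/w - 3/w) = 2 - (1 - 3/w) = 2 + (-1 + 3/w) = 1 + 3/w)
M(L) = I*√11 (M(L) = √(-11) = I*√11)
M(q(2)) - 3153 = I*√11 - 3153 = -3153 + I*√11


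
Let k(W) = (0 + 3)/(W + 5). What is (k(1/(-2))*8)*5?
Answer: 80/3 ≈ 26.667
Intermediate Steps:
k(W) = 3/(5 + W)
(k(1/(-2))*8)*5 = ((3/(5 + 1/(-2)))*8)*5 = ((3/(5 - ½))*8)*5 = ((3/(9/2))*8)*5 = ((3*(2/9))*8)*5 = ((⅔)*8)*5 = (16/3)*5 = 80/3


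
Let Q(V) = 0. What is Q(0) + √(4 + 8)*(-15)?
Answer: -30*√3 ≈ -51.962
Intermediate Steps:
Q(0) + √(4 + 8)*(-15) = 0 + √(4 + 8)*(-15) = 0 + √12*(-15) = 0 + (2*√3)*(-15) = 0 - 30*√3 = -30*√3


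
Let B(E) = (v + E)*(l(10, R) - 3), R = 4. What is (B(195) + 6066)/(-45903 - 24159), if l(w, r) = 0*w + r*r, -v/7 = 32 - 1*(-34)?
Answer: -865/23354 ≈ -0.037039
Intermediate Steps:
v = -462 (v = -7*(32 - 1*(-34)) = -7*(32 + 34) = -7*66 = -462)
l(w, r) = r² (l(w, r) = 0 + r² = r²)
B(E) = -6006 + 13*E (B(E) = (-462 + E)*(4² - 3) = (-462 + E)*(16 - 3) = (-462 + E)*13 = -6006 + 13*E)
(B(195) + 6066)/(-45903 - 24159) = ((-6006 + 13*195) + 6066)/(-45903 - 24159) = ((-6006 + 2535) + 6066)/(-70062) = (-3471 + 6066)*(-1/70062) = 2595*(-1/70062) = -865/23354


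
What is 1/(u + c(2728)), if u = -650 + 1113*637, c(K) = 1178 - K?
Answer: 1/706781 ≈ 1.4149e-6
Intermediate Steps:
u = 708331 (u = -650 + 708981 = 708331)
1/(u + c(2728)) = 1/(708331 + (1178 - 1*2728)) = 1/(708331 + (1178 - 2728)) = 1/(708331 - 1550) = 1/706781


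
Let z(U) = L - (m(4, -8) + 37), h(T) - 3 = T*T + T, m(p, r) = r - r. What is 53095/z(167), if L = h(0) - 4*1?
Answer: -53095/38 ≈ -1397.2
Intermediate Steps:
m(p, r) = 0
h(T) = 3 + T + T**2 (h(T) = 3 + (T*T + T) = 3 + (T**2 + T) = 3 + (T + T**2) = 3 + T + T**2)
L = -1 (L = (3 + 0 + 0**2) - 4*1 = (3 + 0 + 0) - 4 = 3 - 4 = -1)
z(U) = -38 (z(U) = -1 - (0 + 37) = -1 - 1*37 = -1 - 37 = -38)
53095/z(167) = 53095/(-38) = 53095*(-1/38) = -53095/38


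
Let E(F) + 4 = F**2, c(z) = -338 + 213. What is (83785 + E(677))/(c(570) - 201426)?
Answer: -542110/201551 ≈ -2.6897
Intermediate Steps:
c(z) = -125
E(F) = -4 + F**2
(83785 + E(677))/(c(570) - 201426) = (83785 + (-4 + 677**2))/(-125 - 201426) = (83785 + (-4 + 458329))/(-201551) = (83785 + 458325)*(-1/201551) = 542110*(-1/201551) = -542110/201551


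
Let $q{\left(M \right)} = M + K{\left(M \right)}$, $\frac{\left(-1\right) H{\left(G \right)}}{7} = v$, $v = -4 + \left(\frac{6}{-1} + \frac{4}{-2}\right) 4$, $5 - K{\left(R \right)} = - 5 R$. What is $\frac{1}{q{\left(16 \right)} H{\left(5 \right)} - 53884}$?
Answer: $- \frac{1}{28432} \approx -3.5172 \cdot 10^{-5}$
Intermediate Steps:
$K{\left(R \right)} = 5 + 5 R$ ($K{\left(R \right)} = 5 - - 5 R = 5 + 5 R$)
$v = -36$ ($v = -4 + \left(6 \left(-1\right) + 4 \left(- \frac{1}{2}\right)\right) 4 = -4 + \left(-6 - 2\right) 4 = -4 - 32 = -36$)
$H{\left(G \right)} = 252$ ($H{\left(G \right)} = \left(-7\right) \left(-36\right) = 252$)
$q{\left(M \right)} = 5 + 6 M$ ($q{\left(M \right)} = M + \left(5 + 5 M\right) = 5 + 6 M$)
$\frac{1}{q{\left(16 \right)} H{\left(5 \right)} - 53884} = \frac{1}{\left(5 + 6 \cdot 16\right) 252 - 53884} = \frac{1}{\left(5 + 96\right) 252 - 53884} = \frac{1}{101 \cdot 252 - 53884} = \frac{1}{25452 - 53884} = \frac{1}{-28432} = - \frac{1}{28432}$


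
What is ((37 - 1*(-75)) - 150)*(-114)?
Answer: 4332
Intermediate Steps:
((37 - 1*(-75)) - 150)*(-114) = ((37 + 75) - 150)*(-114) = (112 - 150)*(-114) = -38*(-114) = 4332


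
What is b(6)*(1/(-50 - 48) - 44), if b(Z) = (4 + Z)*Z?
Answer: -129390/49 ≈ -2640.6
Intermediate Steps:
b(Z) = Z*(4 + Z)
b(6)*(1/(-50 - 48) - 44) = (6*(4 + 6))*(1/(-50 - 48) - 44) = (6*10)*(1/(-98) - 44) = 60*(-1/98 - 44) = 60*(-4313/98) = -129390/49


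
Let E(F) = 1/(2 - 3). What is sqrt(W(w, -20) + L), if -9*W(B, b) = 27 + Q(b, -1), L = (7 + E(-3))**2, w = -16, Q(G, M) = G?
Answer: sqrt(317)/3 ≈ 5.9348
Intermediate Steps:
E(F) = -1 (E(F) = 1/(-1) = -1)
L = 36 (L = (7 - 1)**2 = 6**2 = 36)
W(B, b) = -3 - b/9 (W(B, b) = -(27 + b)/9 = -3 - b/9)
sqrt(W(w, -20) + L) = sqrt((-3 - 1/9*(-20)) + 36) = sqrt((-3 + 20/9) + 36) = sqrt(-7/9 + 36) = sqrt(317/9) = sqrt(317)/3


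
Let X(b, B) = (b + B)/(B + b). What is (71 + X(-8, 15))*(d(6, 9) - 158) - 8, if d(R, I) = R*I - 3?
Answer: -7712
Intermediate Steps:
d(R, I) = -3 + I*R (d(R, I) = I*R - 3 = -3 + I*R)
X(b, B) = 1 (X(b, B) = (B + b)/(B + b) = 1)
(71 + X(-8, 15))*(d(6, 9) - 158) - 8 = (71 + 1)*((-3 + 9*6) - 158) - 8 = 72*((-3 + 54) - 158) - 8 = 72*(51 - 158) - 8 = 72*(-107) - 8 = -7704 - 8 = -7712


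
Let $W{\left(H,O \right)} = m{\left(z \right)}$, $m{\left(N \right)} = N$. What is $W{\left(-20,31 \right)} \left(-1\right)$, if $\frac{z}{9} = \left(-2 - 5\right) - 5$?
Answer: $108$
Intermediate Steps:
$z = -108$ ($z = 9 \left(\left(-2 - 5\right) - 5\right) = 9 \left(-7 - 5\right) = 9 \left(-12\right) = -108$)
$W{\left(H,O \right)} = -108$
$W{\left(-20,31 \right)} \left(-1\right) = \left(-108\right) \left(-1\right) = 108$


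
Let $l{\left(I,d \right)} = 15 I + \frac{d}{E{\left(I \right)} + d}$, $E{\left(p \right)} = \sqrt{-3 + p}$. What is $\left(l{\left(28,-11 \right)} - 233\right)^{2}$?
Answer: $\frac{1283689}{36} \approx 35658.0$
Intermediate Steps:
$l{\left(I,d \right)} = 15 I + \frac{d}{d + \sqrt{-3 + I}}$ ($l{\left(I,d \right)} = 15 I + \frac{d}{\sqrt{-3 + I} + d} = 15 I + \frac{d}{d + \sqrt{-3 + I}}$)
$\left(l{\left(28,-11 \right)} - 233\right)^{2} = \left(\frac{-11 + 15 \cdot 28 \left(-11\right) + 15 \cdot 28 \sqrt{-3 + 28}}{-11 + \sqrt{-3 + 28}} - 233\right)^{2} = \left(\frac{-11 - 4620 + 15 \cdot 28 \sqrt{25}}{-11 + \sqrt{25}} - 233\right)^{2} = \left(\frac{-11 - 4620 + 15 \cdot 28 \cdot 5}{-11 + 5} - 233\right)^{2} = \left(\frac{-11 - 4620 + 2100}{-6} - 233\right)^{2} = \left(\left(- \frac{1}{6}\right) \left(-2531\right) - 233\right)^{2} = \left(\frac{2531}{6} - 233\right)^{2} = \left(\frac{1133}{6}\right)^{2} = \frac{1283689}{36}$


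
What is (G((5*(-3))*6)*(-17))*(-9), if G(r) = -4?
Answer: -612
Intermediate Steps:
(G((5*(-3))*6)*(-17))*(-9) = -4*(-17)*(-9) = 68*(-9) = -612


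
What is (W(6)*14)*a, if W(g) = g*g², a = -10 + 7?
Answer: -9072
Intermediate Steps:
a = -3
W(g) = g³
(W(6)*14)*a = (6³*14)*(-3) = (216*14)*(-3) = 3024*(-3) = -9072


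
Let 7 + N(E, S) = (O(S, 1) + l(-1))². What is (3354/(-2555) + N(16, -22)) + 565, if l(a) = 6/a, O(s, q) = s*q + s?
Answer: 7809836/2555 ≈ 3056.7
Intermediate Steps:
O(s, q) = s + q*s (O(s, q) = q*s + s = s + q*s)
N(E, S) = -7 + (-6 + 2*S)² (N(E, S) = -7 + (S*(1 + 1) + 6/(-1))² = -7 + (S*2 + 6*(-1))² = -7 + (2*S - 6)² = -7 + (-6 + 2*S)²)
(3354/(-2555) + N(16, -22)) + 565 = (3354/(-2555) + (-7 + 4*(-3 - 22)²)) + 565 = (3354*(-1/2555) + (-7 + 4*(-25)²)) + 565 = (-3354/2555 + (-7 + 4*625)) + 565 = (-3354/2555 + (-7 + 2500)) + 565 = (-3354/2555 + 2493) + 565 = 6366261/2555 + 565 = 7809836/2555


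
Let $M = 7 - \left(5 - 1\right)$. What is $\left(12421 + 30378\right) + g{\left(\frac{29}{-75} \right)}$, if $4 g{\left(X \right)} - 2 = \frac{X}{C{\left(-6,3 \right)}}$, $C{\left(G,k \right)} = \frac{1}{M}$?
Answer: $\frac{4279921}{100} \approx 42799.0$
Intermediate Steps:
$M = 3$ ($M = 7 - \left(5 - 1\right) = 7 - 4 = 3$)
$C{\left(G,k \right)} = \frac{1}{3}$
$g{\left(X \right)} = \frac{1}{2} + \frac{3 X}{4}$ ($g{\left(X \right)} = \frac{1}{2} + \frac{X \frac{1}{\frac{1}{3}}}{4} = \frac{1}{2} + \frac{X 3}{4} = \frac{1}{2} + \frac{3 X}{4}$)
$\left(12421 + 30378\right) + g{\left(\frac{29}{-75} \right)} = \left(12421 + 30378\right) + \left(\frac{1}{2} + \frac{3 \frac{29}{-75}}{4}\right) = 42799 + \left(\frac{1}{2} + \frac{3 \cdot 29 \left(- \frac{1}{75}\right)}{4}\right) = 42799 + \left(\frac{1}{2} + \frac{3}{4} \left(- \frac{29}{75}\right)\right) = 42799 + \left(\frac{1}{2} - \frac{29}{100}\right) = 42799 + \frac{21}{100} = \frac{4279921}{100}$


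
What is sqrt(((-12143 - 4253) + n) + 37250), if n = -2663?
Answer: sqrt(18191) ≈ 134.87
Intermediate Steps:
sqrt(((-12143 - 4253) + n) + 37250) = sqrt(((-12143 - 4253) - 2663) + 37250) = sqrt((-16396 - 2663) + 37250) = sqrt(-19059 + 37250) = sqrt(18191)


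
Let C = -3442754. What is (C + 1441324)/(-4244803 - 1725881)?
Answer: 1000715/2985342 ≈ 0.33521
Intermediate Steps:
(C + 1441324)/(-4244803 - 1725881) = (-3442754 + 1441324)/(-4244803 - 1725881) = -2001430/(-5970684) = -2001430*(-1/5970684) = 1000715/2985342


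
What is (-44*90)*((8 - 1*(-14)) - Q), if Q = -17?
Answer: -154440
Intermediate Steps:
(-44*90)*((8 - 1*(-14)) - Q) = (-44*90)*((8 - 1*(-14)) - 1*(-17)) = -3960*((8 + 14) + 17) = -3960*(22 + 17) = -3960*39 = -154440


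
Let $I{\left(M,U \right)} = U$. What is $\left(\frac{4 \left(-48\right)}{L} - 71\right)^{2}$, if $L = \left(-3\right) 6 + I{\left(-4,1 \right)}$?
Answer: $\frac{1030225}{289} \approx 3564.8$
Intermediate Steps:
$L = -17$ ($L = \left(-3\right) 6 + 1 = -18 + 1 = -17$)
$\left(\frac{4 \left(-48\right)}{L} - 71\right)^{2} = \left(\frac{4 \left(-48\right)}{-17} - 71\right)^{2} = \left(\left(-192\right) \left(- \frac{1}{17}\right) - 71\right)^{2} = \left(\frac{192}{17} - 71\right)^{2} = \left(- \frac{1015}{17}\right)^{2} = \frac{1030225}{289}$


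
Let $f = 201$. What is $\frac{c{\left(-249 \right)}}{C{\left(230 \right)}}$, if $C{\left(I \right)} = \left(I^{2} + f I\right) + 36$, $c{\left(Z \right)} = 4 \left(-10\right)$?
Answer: $- \frac{20}{49583} \approx -0.00040336$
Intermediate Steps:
$c{\left(Z \right)} = -40$
$C{\left(I \right)} = 36 + I^{2} + 201 I$ ($C{\left(I \right)} = \left(I^{2} + 201 I\right) + 36 = 36 + I^{2} + 201 I$)
$\frac{c{\left(-249 \right)}}{C{\left(230 \right)}} = - \frac{40}{36 + 230^{2} + 201 \cdot 230} = - \frac{40}{36 + 52900 + 46230} = - \frac{40}{99166} = \left(-40\right) \frac{1}{99166} = - \frac{20}{49583}$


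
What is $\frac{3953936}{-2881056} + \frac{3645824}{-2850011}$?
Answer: $- \frac{1360786512715}{513190080726} \approx -2.6516$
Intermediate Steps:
$\frac{3953936}{-2881056} + \frac{3645824}{-2850011} = 3953936 \left(- \frac{1}{2881056}\right) + 3645824 \left(- \frac{1}{2850011}\right) = - \frac{247121}{180066} - \frac{3645824}{2850011} = - \frac{1360786512715}{513190080726}$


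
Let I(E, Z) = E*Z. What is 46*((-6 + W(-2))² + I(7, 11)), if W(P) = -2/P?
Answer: 4692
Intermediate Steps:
46*((-6 + W(-2))² + I(7, 11)) = 46*((-6 - 2/(-2))² + 7*11) = 46*((-6 - 2*(-½))² + 77) = 46*((-6 + 1)² + 77) = 46*((-5)² + 77) = 46*(25 + 77) = 46*102 = 4692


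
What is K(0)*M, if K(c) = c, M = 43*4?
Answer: 0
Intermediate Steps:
M = 172
K(0)*M = 0*172 = 0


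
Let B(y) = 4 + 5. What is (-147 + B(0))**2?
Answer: 19044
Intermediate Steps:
B(y) = 9
(-147 + B(0))**2 = (-147 + 9)**2 = (-138)**2 = 19044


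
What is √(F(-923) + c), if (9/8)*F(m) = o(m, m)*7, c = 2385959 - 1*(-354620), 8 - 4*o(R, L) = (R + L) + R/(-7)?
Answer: √24689321/3 ≈ 1656.3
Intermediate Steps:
o(R, L) = 2 - 3*R/14 - L/4 (o(R, L) = 2 - ((R + L) + R/(-7))/4 = 2 - ((L + R) + R*(-⅐))/4 = 2 - ((L + R) - R/7)/4 = 2 - (L + 6*R/7)/4 = 2 + (-3*R/14 - L/4) = 2 - 3*R/14 - L/4)
c = 2740579 (c = 2385959 + 354620 = 2740579)
F(m) = 112/9 - 26*m/9 (F(m) = 8*((2 - 3*m/14 - m/4)*7)/9 = 8*((2 - 13*m/28)*7)/9 = 8*(14 - 13*m/4)/9 = 112/9 - 26*m/9)
√(F(-923) + c) = √((112/9 - 26/9*(-923)) + 2740579) = √((112/9 + 23998/9) + 2740579) = √(24110/9 + 2740579) = √(24689321/9) = √24689321/3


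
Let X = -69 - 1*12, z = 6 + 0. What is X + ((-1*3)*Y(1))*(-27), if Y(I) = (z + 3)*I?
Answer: 648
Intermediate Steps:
z = 6
X = -81 (X = -69 - 12 = -81)
Y(I) = 9*I (Y(I) = (6 + 3)*I = 9*I)
X + ((-1*3)*Y(1))*(-27) = -81 + ((-1*3)*(9*1))*(-27) = -81 - 3*9*(-27) = -81 - 27*(-27) = -81 + 729 = 648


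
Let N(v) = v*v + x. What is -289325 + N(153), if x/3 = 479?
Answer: -264479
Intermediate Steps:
x = 1437 (x = 3*479 = 1437)
N(v) = 1437 + v² (N(v) = v*v + 1437 = v² + 1437 = 1437 + v²)
-289325 + N(153) = -289325 + (1437 + 153²) = -289325 + (1437 + 23409) = -289325 + 24846 = -264479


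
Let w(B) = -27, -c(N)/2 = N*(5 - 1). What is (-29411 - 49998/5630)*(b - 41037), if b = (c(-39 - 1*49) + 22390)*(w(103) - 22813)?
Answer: 43686610797261108/2815 ≈ 1.5519e+13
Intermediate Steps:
c(N) = -8*N (c(N) = -2*N*(5 - 1) = -2*N*4 = -8*N)
b = -527466960 (b = (-8*(-39 - 1*49) + 22390)*(-27 - 22813) = (-8*(-39 - 49) + 22390)*(-22840) = (-8*(-88) + 22390)*(-22840) = (704 + 22390)*(-22840) = 23094*(-22840) = -527466960)
(-29411 - 49998/5630)*(b - 41037) = (-29411 - 49998/5630)*(-527466960 - 41037) = (-29411 - 49998*1/5630)*(-527507997) = (-29411 - 24999/2815)*(-527507997) = -82816964/2815*(-527507997) = 43686610797261108/2815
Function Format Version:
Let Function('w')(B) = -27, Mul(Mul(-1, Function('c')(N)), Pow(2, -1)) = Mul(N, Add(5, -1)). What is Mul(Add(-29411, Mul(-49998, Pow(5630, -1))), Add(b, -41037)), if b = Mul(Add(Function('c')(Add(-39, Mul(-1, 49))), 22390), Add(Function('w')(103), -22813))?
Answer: Rational(43686610797261108, 2815) ≈ 1.5519e+13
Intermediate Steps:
Function('c')(N) = Mul(-8, N) (Function('c')(N) = Mul(-2, Mul(N, Add(5, -1))) = Mul(-2, Mul(N, 4)) = Mul(-2, Mul(4, N)) = Mul(-8, N))
b = -527466960 (b = Mul(Add(Mul(-8, Add(-39, Mul(-1, 49))), 22390), Add(-27, -22813)) = Mul(Add(Mul(-8, Add(-39, -49)), 22390), -22840) = Mul(Add(Mul(-8, -88), 22390), -22840) = Mul(Add(704, 22390), -22840) = Mul(23094, -22840) = -527466960)
Mul(Add(-29411, Mul(-49998, Pow(5630, -1))), Add(b, -41037)) = Mul(Add(-29411, Mul(-49998, Pow(5630, -1))), Add(-527466960, -41037)) = Mul(Add(-29411, Mul(-49998, Rational(1, 5630))), -527507997) = Mul(Add(-29411, Rational(-24999, 2815)), -527507997) = Mul(Rational(-82816964, 2815), -527507997) = Rational(43686610797261108, 2815)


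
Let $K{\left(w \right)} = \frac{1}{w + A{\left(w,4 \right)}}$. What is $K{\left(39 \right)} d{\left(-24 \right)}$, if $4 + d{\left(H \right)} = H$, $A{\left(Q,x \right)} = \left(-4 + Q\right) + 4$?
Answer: $- \frac{14}{39} \approx -0.35897$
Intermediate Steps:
$A{\left(Q,x \right)} = Q$
$K{\left(w \right)} = \frac{1}{2 w}$ ($K{\left(w \right)} = \frac{1}{w + w} = \frac{1}{2 w}$)
$d{\left(H \right)} = -4 + H$
$K{\left(39 \right)} d{\left(-24 \right)} = \frac{1}{2 \cdot 39} \left(-4 - 24\right) = \frac{1}{2} \cdot \frac{1}{39} \left(-28\right) = \frac{1}{78} \left(-28\right) = - \frac{14}{39}$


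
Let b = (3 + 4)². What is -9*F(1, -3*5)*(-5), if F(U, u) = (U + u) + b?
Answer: 1575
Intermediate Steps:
b = 49 (b = 7² = 49)
F(U, u) = 49 + U + u (F(U, u) = (U + u) + 49 = 49 + U + u)
-9*F(1, -3*5)*(-5) = -9*(49 + 1 - 3*5)*(-5) = -9*(49 + 1 - 15)*(-5) = -9*35*(-5) = -315*(-5) = 1575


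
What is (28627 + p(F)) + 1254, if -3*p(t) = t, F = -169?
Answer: 89812/3 ≈ 29937.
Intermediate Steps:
p(t) = -t/3
(28627 + p(F)) + 1254 = (28627 - ⅓*(-169)) + 1254 = (28627 + 169/3) + 1254 = 86050/3 + 1254 = 89812/3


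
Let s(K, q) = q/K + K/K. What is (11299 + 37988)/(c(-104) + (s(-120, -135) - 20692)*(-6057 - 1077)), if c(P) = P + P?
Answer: 197148/590405441 ≈ 0.00033392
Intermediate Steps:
s(K, q) = 1 + q/K (s(K, q) = q/K + 1 = 1 + q/K)
c(P) = 2*P
(11299 + 37988)/(c(-104) + (s(-120, -135) - 20692)*(-6057 - 1077)) = (11299 + 37988)/(2*(-104) + ((-120 - 135)/(-120) - 20692)*(-6057 - 1077)) = 49287/(-208 + (-1/120*(-255) - 20692)*(-7134)) = 49287/(-208 + (17/8 - 20692)*(-7134)) = 49287/(-208 - 165519/8*(-7134)) = 49287/(-208 + 590406273/4) = 49287/(590405441/4) = 49287*(4/590405441) = 197148/590405441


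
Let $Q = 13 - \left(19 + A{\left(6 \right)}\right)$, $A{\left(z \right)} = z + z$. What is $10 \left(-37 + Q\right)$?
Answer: $-550$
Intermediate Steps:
$A{\left(z \right)} = 2 z$
$Q = -18$ ($Q = 13 - \left(19 + 2 \cdot 6\right) = 13 - 31 = -18$)
$10 \left(-37 + Q\right) = 10 \left(-37 - 18\right) = 10 \left(-55\right) = -550$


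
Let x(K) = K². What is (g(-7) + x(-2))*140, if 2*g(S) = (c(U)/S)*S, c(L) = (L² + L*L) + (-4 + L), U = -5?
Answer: 3430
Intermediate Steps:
c(L) = -4 + L + 2*L² (c(L) = (L² + L²) + (-4 + L) = 2*L² + (-4 + L) = -4 + L + 2*L²)
g(S) = 41/2 (g(S) = (((-4 - 5 + 2*(-5)²)/S)*S)/2 = (((-4 - 5 + 2*25)/S)*S)/2 = (((-4 - 5 + 50)/S)*S)/2 = ((41/S)*S)/2 = (½)*41 = 41/2)
(g(-7) + x(-2))*140 = (41/2 + (-2)²)*140 = (41/2 + 4)*140 = (49/2)*140 = 3430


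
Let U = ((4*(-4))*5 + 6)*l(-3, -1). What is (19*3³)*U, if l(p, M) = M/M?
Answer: -37962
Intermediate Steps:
l(p, M) = 1
U = -74 (U = ((4*(-4))*5 + 6)*1 = (-16*5 + 6)*1 = (-80 + 6)*1 = -74*1 = -74)
(19*3³)*U = (19*3³)*(-74) = (19*27)*(-74) = 513*(-74) = -37962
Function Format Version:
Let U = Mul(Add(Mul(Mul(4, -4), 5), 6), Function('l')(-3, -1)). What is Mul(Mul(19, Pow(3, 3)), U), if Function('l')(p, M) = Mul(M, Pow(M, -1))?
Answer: -37962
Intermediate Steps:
Function('l')(p, M) = 1
U = -74 (U = Mul(Add(Mul(Mul(4, -4), 5), 6), 1) = Mul(Add(Mul(-16, 5), 6), 1) = Mul(Add(-80, 6), 1) = Mul(-74, 1) = -74)
Mul(Mul(19, Pow(3, 3)), U) = Mul(Mul(19, Pow(3, 3)), -74) = Mul(Mul(19, 27), -74) = Mul(513, -74) = -37962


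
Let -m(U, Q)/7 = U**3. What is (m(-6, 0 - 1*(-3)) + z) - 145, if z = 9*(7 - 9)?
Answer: 1349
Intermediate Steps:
m(U, Q) = -7*U**3
z = -18 (z = 9*(-2) = -18)
(m(-6, 0 - 1*(-3)) + z) - 145 = (-7*(-6)**3 - 18) - 145 = (-7*(-216) - 18) - 145 = (1512 - 18) - 145 = 1494 - 145 = 1349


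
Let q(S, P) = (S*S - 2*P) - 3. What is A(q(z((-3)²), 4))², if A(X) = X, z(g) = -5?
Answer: 196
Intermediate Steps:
q(S, P) = -3 + S² - 2*P (q(S, P) = (S² - 2*P) - 3 = -3 + S² - 2*P)
A(q(z((-3)²), 4))² = (-3 + (-5)² - 2*4)² = (-3 + 25 - 8)² = 14² = 196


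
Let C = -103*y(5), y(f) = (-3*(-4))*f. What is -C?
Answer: 6180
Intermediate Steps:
y(f) = 12*f
C = -6180 (C = -1236*5 = -103*60 = -6180)
-C = -1*(-6180) = 6180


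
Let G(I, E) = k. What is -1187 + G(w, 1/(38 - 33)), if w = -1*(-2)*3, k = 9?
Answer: -1178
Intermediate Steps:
w = 6 (w = 2*3 = 6)
G(I, E) = 9
-1187 + G(w, 1/(38 - 33)) = -1187 + 9 = -1178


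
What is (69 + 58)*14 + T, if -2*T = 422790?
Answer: -209617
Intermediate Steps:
T = -211395 (T = -½*422790 = -211395)
(69 + 58)*14 + T = (69 + 58)*14 - 211395 = 127*14 - 211395 = 1778 - 211395 = -209617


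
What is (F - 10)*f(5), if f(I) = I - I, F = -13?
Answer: 0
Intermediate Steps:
f(I) = 0
(F - 10)*f(5) = (-13 - 10)*0 = -23*0 = 0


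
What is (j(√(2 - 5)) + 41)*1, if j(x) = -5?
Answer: 36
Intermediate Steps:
(j(√(2 - 5)) + 41)*1 = (-5 + 41)*1 = 36*1 = 36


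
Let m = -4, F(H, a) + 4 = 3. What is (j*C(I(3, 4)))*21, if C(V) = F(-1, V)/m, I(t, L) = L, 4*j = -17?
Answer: -357/16 ≈ -22.313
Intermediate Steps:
j = -17/4 (j = (¼)*(-17) = -17/4 ≈ -4.2500)
F(H, a) = -1 (F(H, a) = -4 + 3 = -1)
C(V) = ¼ (C(V) = -1/(-4) = -1*(-¼) = ¼)
(j*C(I(3, 4)))*21 = -17/4*¼*21 = -17/16*21 = -357/16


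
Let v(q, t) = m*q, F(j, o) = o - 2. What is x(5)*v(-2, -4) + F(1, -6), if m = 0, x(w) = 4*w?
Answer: -8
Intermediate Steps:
F(j, o) = -2 + o
v(q, t) = 0 (v(q, t) = 0*q = 0)
x(5)*v(-2, -4) + F(1, -6) = (4*5)*0 + (-2 - 6) = 20*0 - 8 = 0 - 8 = -8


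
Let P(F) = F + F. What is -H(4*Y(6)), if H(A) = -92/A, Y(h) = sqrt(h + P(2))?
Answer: 23*sqrt(10)/10 ≈ 7.2732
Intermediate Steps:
P(F) = 2*F
Y(h) = sqrt(4 + h) (Y(h) = sqrt(h + 2*2) = sqrt(h + 4) = sqrt(4 + h))
-H(4*Y(6)) = -(-92)/(4*sqrt(4 + 6)) = -(-92)/(4*sqrt(10)) = -(-92)*sqrt(10)/40 = -(-23)*sqrt(10)/10 = 23*sqrt(10)/10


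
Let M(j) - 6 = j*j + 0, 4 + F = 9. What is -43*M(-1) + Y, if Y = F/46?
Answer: -13841/46 ≈ -300.89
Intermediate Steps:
F = 5 (F = -4 + 9 = 5)
M(j) = 6 + j² (M(j) = 6 + (j*j + 0) = 6 + (j² + 0) = 6 + j²)
Y = 5/46 ≈ 0.10870
-43*M(-1) + Y = -43*(6 + (-1)²) + 5/46 = -43*(6 + 1) + 5/46 = -43*7 + 5/46 = -301 + 5/46 = -13841/46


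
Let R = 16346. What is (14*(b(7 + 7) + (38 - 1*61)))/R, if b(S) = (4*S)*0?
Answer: -161/8173 ≈ -0.019699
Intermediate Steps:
b(S) = 0
(14*(b(7 + 7) + (38 - 1*61)))/R = (14*(0 + (38 - 1*61)))/16346 = (14*(0 + (38 - 61)))*(1/16346) = (14*(0 - 23))*(1/16346) = (14*(-23))*(1/16346) = -322*1/16346 = -161/8173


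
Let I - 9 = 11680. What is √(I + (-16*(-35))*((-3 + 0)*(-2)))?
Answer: √15049 ≈ 122.67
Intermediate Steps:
I = 11689 (I = 9 + 11680 = 11689)
√(I + (-16*(-35))*((-3 + 0)*(-2))) = √(11689 + (-16*(-35))*((-3 + 0)*(-2))) = √(11689 + 560*(-3*(-2))) = √(11689 + 560*6) = √(11689 + 3360) = √15049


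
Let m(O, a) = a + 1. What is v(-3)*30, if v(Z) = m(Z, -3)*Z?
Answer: 180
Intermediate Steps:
m(O, a) = 1 + a
v(Z) = -2*Z (v(Z) = (1 - 3)*Z = -2*Z)
v(-3)*30 = -2*(-3)*30 = 6*30 = 180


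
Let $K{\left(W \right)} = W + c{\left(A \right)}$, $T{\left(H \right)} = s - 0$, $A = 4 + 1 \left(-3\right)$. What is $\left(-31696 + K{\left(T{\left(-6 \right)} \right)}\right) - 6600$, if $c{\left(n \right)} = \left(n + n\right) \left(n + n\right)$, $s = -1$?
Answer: $-38293$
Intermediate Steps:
$A = 1$ ($A = 4 - 3 = 1$)
$c{\left(n \right)} = 4 n^{2}$ ($c{\left(n \right)} = 2 n 2 n = 4 n^{2}$)
$T{\left(H \right)} = -1$ ($T{\left(H \right)} = -1 - 0 = -1 + 0 = -1$)
$K{\left(W \right)} = 4 + W$ ($K{\left(W \right)} = W + 4 \cdot 1^{2} = W + 4 \cdot 1 = W + 4 = 4 + W$)
$\left(-31696 + K{\left(T{\left(-6 \right)} \right)}\right) - 6600 = \left(-31696 + \left(4 - 1\right)\right) - 6600 = \left(-31696 + 3\right) - 6600 = -31693 - 6600 = -38293$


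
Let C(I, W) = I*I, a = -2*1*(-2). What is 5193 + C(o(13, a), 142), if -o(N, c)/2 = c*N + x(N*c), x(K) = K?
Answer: 48457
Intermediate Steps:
a = 4 (a = -2*(-2) = 4)
o(N, c) = -4*N*c (o(N, c) = -2*(c*N + N*c) = -2*(N*c + N*c) = -4*N*c)
C(I, W) = I²
5193 + C(o(13, a), 142) = 5193 + (-4*13*4)² = 5193 + (-208)² = 5193 + 43264 = 48457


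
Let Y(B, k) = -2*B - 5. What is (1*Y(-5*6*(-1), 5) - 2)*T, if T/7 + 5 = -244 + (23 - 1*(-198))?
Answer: 13132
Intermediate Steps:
Y(B, k) = -5 - 2*B
T = -196 (T = -35 + 7*(-244 + (23 - 1*(-198))) = -35 + 7*(-244 + (23 + 198)) = -35 + 7*(-244 + 221) = -35 + 7*(-23) = -35 - 161 = -196)
(1*Y(-5*6*(-1), 5) - 2)*T = (1*(-5 - 2*(-5*6)*(-1)) - 2)*(-196) = (1*(-5 - (-60)*(-1)) - 2)*(-196) = (1*(-5 - 2*30) - 2)*(-196) = (1*(-5 - 60) - 2)*(-196) = (1*(-65) - 2)*(-196) = (-65 - 2)*(-196) = -67*(-196) = 13132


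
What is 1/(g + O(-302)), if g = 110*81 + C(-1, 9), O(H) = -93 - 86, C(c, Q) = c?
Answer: 1/8730 ≈ 0.00011455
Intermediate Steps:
O(H) = -179
g = 8909 (g = 110*81 - 1 = 8910 - 1 = 8909)
1/(g + O(-302)) = 1/(8909 - 179) = 1/8730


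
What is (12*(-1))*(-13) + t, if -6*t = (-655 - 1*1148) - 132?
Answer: 957/2 ≈ 478.50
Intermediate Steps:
t = 645/2 (t = -((-655 - 1*1148) - 132)/6 = -((-655 - 1148) - 132)/6 = -(-1803 - 132)/6 = -1/6*(-1935) = 645/2 ≈ 322.50)
(12*(-1))*(-13) + t = (12*(-1))*(-13) + 645/2 = -12*(-13) + 645/2 = 156 + 645/2 = 957/2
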